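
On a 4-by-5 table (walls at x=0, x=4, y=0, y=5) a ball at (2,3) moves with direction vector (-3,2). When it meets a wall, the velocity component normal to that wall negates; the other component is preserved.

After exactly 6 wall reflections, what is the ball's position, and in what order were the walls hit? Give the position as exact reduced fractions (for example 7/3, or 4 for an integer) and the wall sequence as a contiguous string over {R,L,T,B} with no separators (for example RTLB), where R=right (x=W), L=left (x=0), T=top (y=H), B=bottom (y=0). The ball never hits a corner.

1. t=2/3 → L at (0,13/3); v=(3,2)
2. t=1/3 → T at (1,5); v=(3,-2)
3. t=1 → R at (4,3); v=(-3,-2)
4. t=4/3 → L at (0,1/3); v=(3,-2)
5. t=1/6 → B at (1/2,0); v=(3,2)
6. t=7/6 → R at (4,7/3); v=(-3,2)

Final position: (4,7/3)
Wall sequence: LTRLBR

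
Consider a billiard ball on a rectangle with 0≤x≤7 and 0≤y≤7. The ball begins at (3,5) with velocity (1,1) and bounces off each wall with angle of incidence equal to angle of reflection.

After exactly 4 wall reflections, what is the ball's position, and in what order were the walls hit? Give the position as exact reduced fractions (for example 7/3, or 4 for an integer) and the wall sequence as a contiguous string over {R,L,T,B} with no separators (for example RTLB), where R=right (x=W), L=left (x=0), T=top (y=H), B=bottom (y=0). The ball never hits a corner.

1. t=2 → T at (5,7); v=(1,-1)
2. t=2 → R at (7,5); v=(-1,-1)
3. t=5 → B at (2,0); v=(-1,1)
4. t=2 → L at (0,2); v=(1,1)

Final position: (0,2)
Wall sequence: TRBL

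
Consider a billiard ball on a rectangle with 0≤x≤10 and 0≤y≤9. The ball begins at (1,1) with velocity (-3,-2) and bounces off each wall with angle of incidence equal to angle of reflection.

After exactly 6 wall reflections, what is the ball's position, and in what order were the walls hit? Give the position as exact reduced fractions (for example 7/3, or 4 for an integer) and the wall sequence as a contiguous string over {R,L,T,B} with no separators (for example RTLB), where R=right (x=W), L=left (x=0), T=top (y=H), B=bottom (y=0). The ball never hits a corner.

1. t=1/3 → L at (0,1/3); v=(3,-2)
2. t=1/6 → B at (1/2,0); v=(3,2)
3. t=19/6 → R at (10,19/3); v=(-3,2)
4. t=4/3 → T at (6,9); v=(-3,-2)
5. t=2 → L at (0,5); v=(3,-2)
6. t=5/2 → B at (15/2,0); v=(3,2)

Final position: (15/2,0)
Wall sequence: LBRTLB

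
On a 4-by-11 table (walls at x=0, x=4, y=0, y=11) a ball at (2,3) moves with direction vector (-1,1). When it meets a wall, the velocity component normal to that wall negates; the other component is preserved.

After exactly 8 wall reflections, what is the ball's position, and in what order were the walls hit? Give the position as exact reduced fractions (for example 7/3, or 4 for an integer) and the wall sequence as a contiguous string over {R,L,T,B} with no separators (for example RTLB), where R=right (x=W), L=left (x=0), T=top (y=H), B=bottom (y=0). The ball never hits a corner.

1. t=2 → L at (0,5); v=(1,1)
2. t=4 → R at (4,9); v=(-1,1)
3. t=2 → T at (2,11); v=(-1,-1)
4. t=2 → L at (0,9); v=(1,-1)
5. t=4 → R at (4,5); v=(-1,-1)
6. t=4 → L at (0,1); v=(1,-1)
7. t=1 → B at (1,0); v=(1,1)
8. t=3 → R at (4,3); v=(-1,1)

Final position: (4,3)
Wall sequence: LRTLRLBR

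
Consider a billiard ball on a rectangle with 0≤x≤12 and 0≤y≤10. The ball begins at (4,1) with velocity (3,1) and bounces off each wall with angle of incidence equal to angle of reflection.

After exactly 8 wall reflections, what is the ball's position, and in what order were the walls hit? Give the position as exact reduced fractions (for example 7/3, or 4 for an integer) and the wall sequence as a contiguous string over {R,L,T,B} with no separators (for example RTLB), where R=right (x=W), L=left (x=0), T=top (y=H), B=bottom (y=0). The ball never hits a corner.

1. t=8/3 → R at (12,11/3); v=(-3,1)
2. t=4 → L at (0,23/3); v=(3,1)
3. t=7/3 → T at (7,10); v=(3,-1)
4. t=5/3 → R at (12,25/3); v=(-3,-1)
5. t=4 → L at (0,13/3); v=(3,-1)
6. t=4 → R at (12,1/3); v=(-3,-1)
7. t=1/3 → B at (11,0); v=(-3,1)
8. t=11/3 → L at (0,11/3); v=(3,1)

Final position: (0,11/3)
Wall sequence: RLTRLRBL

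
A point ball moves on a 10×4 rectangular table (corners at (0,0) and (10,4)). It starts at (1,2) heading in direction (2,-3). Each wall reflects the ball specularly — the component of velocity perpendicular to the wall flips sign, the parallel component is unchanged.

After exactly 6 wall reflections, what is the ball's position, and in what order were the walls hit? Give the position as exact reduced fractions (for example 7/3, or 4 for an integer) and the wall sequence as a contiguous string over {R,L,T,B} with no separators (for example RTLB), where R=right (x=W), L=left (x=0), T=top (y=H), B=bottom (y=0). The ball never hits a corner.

1. t=2/3 → B at (7/3,0); v=(2,3)
2. t=4/3 → T at (5,4); v=(2,-3)
3. t=4/3 → B at (23/3,0); v=(2,3)
4. t=7/6 → R at (10,7/2); v=(-2,3)
5. t=1/6 → T at (29/3,4); v=(-2,-3)
6. t=4/3 → B at (7,0); v=(-2,3)

Final position: (7,0)
Wall sequence: BTBRTB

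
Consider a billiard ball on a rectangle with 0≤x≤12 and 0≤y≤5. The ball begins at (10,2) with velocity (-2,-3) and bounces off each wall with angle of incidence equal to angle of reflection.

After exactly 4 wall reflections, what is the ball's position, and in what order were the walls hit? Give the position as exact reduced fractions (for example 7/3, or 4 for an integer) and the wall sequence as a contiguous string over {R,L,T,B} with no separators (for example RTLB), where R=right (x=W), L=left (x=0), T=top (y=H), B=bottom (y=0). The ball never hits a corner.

1. t=2/3 → B at (26/3,0); v=(-2,3)
2. t=5/3 → T at (16/3,5); v=(-2,-3)
3. t=5/3 → B at (2,0); v=(-2,3)
4. t=1 → L at (0,3); v=(2,3)

Final position: (0,3)
Wall sequence: BTBL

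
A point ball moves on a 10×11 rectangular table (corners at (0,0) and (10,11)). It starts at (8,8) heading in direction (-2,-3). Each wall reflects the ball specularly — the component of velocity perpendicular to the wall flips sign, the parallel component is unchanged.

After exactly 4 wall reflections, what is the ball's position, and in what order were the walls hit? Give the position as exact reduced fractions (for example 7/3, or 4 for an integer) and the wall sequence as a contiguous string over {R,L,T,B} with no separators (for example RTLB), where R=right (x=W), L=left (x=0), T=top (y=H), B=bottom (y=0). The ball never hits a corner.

1. t=8/3 → B at (8/3,0); v=(-2,3)
2. t=4/3 → L at (0,4); v=(2,3)
3. t=7/3 → T at (14/3,11); v=(2,-3)
4. t=8/3 → R at (10,3); v=(-2,-3)

Final position: (10,3)
Wall sequence: BLTR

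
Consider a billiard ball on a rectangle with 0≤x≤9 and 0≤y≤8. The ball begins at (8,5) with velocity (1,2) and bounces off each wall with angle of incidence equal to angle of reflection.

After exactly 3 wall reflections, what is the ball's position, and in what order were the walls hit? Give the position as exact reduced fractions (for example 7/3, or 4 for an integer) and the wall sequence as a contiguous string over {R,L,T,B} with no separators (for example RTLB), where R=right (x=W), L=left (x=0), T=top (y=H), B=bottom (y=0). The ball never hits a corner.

Final position: (9/2,0)
Wall sequence: RTB

1. t=1 → R at (9,7); v=(-1,2)
2. t=1/2 → T at (17/2,8); v=(-1,-2)
3. t=4 → B at (9/2,0); v=(-1,2)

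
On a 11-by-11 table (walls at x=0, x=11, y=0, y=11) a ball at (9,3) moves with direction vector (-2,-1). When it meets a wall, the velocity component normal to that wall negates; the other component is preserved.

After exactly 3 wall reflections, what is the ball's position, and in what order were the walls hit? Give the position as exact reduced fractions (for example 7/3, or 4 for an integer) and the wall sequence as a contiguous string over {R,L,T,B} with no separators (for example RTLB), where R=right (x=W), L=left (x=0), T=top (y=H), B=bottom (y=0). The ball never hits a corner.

Final position: (11,7)
Wall sequence: BLR

1. t=3 → B at (3,0); v=(-2,1)
2. t=3/2 → L at (0,3/2); v=(2,1)
3. t=11/2 → R at (11,7); v=(-2,1)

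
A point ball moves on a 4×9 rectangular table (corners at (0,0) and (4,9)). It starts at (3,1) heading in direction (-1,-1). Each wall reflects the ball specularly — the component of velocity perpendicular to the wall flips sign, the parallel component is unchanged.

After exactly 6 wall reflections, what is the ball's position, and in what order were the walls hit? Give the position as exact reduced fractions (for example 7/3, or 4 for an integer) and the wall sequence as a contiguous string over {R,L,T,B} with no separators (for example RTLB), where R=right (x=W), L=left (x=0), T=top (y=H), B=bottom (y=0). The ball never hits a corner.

1. t=1 → B at (2,0); v=(-1,1)
2. t=2 → L at (0,2); v=(1,1)
3. t=4 → R at (4,6); v=(-1,1)
4. t=3 → T at (1,9); v=(-1,-1)
5. t=1 → L at (0,8); v=(1,-1)
6. t=4 → R at (4,4); v=(-1,-1)

Final position: (4,4)
Wall sequence: BLRTLR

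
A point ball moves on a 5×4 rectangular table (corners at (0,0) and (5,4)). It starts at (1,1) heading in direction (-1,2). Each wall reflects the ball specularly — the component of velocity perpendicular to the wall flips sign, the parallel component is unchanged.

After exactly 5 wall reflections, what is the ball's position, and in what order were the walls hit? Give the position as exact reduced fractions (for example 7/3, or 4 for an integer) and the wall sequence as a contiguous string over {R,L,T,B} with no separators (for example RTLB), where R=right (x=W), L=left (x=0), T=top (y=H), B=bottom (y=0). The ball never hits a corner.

Final position: (5,3)
Wall sequence: LTBTR

1. t=1 → L at (0,3); v=(1,2)
2. t=1/2 → T at (1/2,4); v=(1,-2)
3. t=2 → B at (5/2,0); v=(1,2)
4. t=2 → T at (9/2,4); v=(1,-2)
5. t=1/2 → R at (5,3); v=(-1,-2)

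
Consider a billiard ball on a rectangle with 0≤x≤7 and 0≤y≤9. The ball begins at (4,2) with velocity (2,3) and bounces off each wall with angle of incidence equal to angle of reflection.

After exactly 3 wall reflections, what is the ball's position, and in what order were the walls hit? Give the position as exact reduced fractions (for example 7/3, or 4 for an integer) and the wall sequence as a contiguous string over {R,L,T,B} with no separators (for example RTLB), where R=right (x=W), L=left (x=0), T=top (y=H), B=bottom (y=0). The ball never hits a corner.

Final position: (0,1)
Wall sequence: RTL

1. t=3/2 → R at (7,13/2); v=(-2,3)
2. t=5/6 → T at (16/3,9); v=(-2,-3)
3. t=8/3 → L at (0,1); v=(2,-3)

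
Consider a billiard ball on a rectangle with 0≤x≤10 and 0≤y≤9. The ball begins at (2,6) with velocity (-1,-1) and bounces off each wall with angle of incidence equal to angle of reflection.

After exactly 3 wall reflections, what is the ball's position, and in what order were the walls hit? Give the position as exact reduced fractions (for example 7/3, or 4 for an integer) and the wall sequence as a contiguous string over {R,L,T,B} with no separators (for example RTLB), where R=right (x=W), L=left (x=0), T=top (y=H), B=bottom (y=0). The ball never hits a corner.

1. t=2 → L at (0,4); v=(1,-1)
2. t=4 → B at (4,0); v=(1,1)
3. t=6 → R at (10,6); v=(-1,1)

Final position: (10,6)
Wall sequence: LBR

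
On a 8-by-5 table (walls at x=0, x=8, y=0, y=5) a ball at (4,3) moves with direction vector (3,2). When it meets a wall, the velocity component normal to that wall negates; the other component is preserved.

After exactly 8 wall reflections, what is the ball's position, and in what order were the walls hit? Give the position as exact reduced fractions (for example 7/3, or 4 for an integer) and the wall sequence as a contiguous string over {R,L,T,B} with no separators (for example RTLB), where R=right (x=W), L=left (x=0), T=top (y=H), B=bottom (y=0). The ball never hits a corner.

1. t=1 → T at (7,5); v=(3,-2)
2. t=1/3 → R at (8,13/3); v=(-3,-2)
3. t=13/6 → B at (3/2,0); v=(-3,2)
4. t=1/2 → L at (0,1); v=(3,2)
5. t=2 → T at (6,5); v=(3,-2)
6. t=2/3 → R at (8,11/3); v=(-3,-2)
7. t=11/6 → B at (5/2,0); v=(-3,2)
8. t=5/6 → L at (0,5/3); v=(3,2)

Final position: (0,5/3)
Wall sequence: TRBLTRBL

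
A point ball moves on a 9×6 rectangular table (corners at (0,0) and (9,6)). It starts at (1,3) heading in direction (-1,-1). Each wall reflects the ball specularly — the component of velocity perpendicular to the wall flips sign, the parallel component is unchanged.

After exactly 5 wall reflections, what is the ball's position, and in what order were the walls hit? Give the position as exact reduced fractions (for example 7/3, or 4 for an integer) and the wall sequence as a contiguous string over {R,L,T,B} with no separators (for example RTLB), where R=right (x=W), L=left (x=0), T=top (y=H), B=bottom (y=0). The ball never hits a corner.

Final position: (4,0)
Wall sequence: LBTRB

1. t=1 → L at (0,2); v=(1,-1)
2. t=2 → B at (2,0); v=(1,1)
3. t=6 → T at (8,6); v=(1,-1)
4. t=1 → R at (9,5); v=(-1,-1)
5. t=5 → B at (4,0); v=(-1,1)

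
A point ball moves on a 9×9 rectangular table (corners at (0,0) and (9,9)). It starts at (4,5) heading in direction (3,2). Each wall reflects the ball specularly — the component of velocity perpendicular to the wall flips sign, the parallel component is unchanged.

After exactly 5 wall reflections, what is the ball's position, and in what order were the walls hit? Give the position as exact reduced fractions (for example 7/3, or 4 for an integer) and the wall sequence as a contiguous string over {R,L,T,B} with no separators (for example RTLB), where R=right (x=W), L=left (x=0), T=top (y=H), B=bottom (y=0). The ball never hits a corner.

1. t=5/3 → R at (9,25/3); v=(-3,2)
2. t=1/3 → T at (8,9); v=(-3,-2)
3. t=8/3 → L at (0,11/3); v=(3,-2)
4. t=11/6 → B at (11/2,0); v=(3,2)
5. t=7/6 → R at (9,7/3); v=(-3,2)

Final position: (9,7/3)
Wall sequence: RTLBR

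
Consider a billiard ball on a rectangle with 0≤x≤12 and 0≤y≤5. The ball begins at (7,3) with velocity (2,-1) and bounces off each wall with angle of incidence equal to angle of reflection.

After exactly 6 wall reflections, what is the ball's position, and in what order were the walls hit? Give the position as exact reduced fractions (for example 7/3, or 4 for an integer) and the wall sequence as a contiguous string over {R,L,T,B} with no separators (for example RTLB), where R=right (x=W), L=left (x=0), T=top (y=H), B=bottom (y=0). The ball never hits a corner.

Final position: (12,3/2)
Wall sequence: RBTLBR

1. t=5/2 → R at (12,1/2); v=(-2,-1)
2. t=1/2 → B at (11,0); v=(-2,1)
3. t=5 → T at (1,5); v=(-2,-1)
4. t=1/2 → L at (0,9/2); v=(2,-1)
5. t=9/2 → B at (9,0); v=(2,1)
6. t=3/2 → R at (12,3/2); v=(-2,1)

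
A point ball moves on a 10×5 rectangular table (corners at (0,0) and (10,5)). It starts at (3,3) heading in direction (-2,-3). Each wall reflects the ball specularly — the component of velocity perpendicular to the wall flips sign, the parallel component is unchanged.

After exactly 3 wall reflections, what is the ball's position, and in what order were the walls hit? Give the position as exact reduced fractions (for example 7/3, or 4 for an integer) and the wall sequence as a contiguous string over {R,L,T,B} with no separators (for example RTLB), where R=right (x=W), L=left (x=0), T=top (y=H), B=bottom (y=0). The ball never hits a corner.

1. t=1 → B at (1,0); v=(-2,3)
2. t=1/2 → L at (0,3/2); v=(2,3)
3. t=7/6 → T at (7/3,5); v=(2,-3)

Final position: (7/3,5)
Wall sequence: BLT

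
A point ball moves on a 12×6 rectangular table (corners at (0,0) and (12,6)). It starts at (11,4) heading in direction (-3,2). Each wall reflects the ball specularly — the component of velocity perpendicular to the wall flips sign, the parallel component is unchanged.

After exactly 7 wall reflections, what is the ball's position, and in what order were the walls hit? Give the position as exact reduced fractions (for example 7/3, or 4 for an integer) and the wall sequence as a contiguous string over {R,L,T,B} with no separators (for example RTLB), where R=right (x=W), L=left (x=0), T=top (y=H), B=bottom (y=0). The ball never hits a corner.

1. t=1 → T at (8,6); v=(-3,-2)
2. t=8/3 → L at (0,2/3); v=(3,-2)
3. t=1/3 → B at (1,0); v=(3,2)
4. t=3 → T at (10,6); v=(3,-2)
5. t=2/3 → R at (12,14/3); v=(-3,-2)
6. t=7/3 → B at (5,0); v=(-3,2)
7. t=5/3 → L at (0,10/3); v=(3,2)

Final position: (0,10/3)
Wall sequence: TLBTRBL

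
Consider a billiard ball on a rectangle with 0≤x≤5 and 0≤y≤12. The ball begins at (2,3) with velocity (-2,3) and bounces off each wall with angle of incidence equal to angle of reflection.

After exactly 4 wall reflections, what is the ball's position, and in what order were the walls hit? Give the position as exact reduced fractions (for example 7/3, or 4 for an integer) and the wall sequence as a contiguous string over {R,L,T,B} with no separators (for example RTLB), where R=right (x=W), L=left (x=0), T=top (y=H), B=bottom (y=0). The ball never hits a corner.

1. t=1 → L at (0,6); v=(2,3)
2. t=2 → T at (4,12); v=(2,-3)
3. t=1/2 → R at (5,21/2); v=(-2,-3)
4. t=5/2 → L at (0,3); v=(2,-3)

Final position: (0,3)
Wall sequence: LTRL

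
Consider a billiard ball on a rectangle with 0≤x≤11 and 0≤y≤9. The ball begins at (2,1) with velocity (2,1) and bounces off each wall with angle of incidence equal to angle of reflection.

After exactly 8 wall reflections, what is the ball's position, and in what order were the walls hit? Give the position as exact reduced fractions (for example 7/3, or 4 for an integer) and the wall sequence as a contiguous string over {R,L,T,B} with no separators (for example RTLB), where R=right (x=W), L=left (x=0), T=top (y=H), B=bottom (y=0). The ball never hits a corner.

1. t=9/2 → R at (11,11/2); v=(-2,1)
2. t=7/2 → T at (4,9); v=(-2,-1)
3. t=2 → L at (0,7); v=(2,-1)
4. t=11/2 → R at (11,3/2); v=(-2,-1)
5. t=3/2 → B at (8,0); v=(-2,1)
6. t=4 → L at (0,4); v=(2,1)
7. t=5 → T at (10,9); v=(2,-1)
8. t=1/2 → R at (11,17/2); v=(-2,-1)

Final position: (11,17/2)
Wall sequence: RTLRBLTR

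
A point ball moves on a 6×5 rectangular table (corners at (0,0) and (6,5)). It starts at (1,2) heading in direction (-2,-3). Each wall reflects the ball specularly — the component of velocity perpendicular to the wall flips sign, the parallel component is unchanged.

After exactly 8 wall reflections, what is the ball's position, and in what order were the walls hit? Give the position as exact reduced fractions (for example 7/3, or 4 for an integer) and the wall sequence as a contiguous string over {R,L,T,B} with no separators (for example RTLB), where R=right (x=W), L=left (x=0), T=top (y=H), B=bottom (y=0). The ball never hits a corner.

1. t=1/2 → L at (0,1/2); v=(2,-3)
2. t=1/6 → B at (1/3,0); v=(2,3)
3. t=5/3 → T at (11/3,5); v=(2,-3)
4. t=7/6 → R at (6,3/2); v=(-2,-3)
5. t=1/2 → B at (5,0); v=(-2,3)
6. t=5/3 → T at (5/3,5); v=(-2,-3)
7. t=5/6 → L at (0,5/2); v=(2,-3)
8. t=5/6 → B at (5/3,0); v=(2,3)

Final position: (5/3,0)
Wall sequence: LBTRBTLB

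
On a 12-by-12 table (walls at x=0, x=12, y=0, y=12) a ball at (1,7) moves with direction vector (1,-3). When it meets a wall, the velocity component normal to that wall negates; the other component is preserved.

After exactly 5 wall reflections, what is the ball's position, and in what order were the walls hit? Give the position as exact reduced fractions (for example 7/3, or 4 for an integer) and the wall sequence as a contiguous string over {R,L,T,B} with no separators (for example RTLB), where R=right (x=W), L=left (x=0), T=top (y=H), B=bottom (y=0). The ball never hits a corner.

Final position: (26/3,12)
Wall sequence: BTBRT

1. t=7/3 → B at (10/3,0); v=(1,3)
2. t=4 → T at (22/3,12); v=(1,-3)
3. t=4 → B at (34/3,0); v=(1,3)
4. t=2/3 → R at (12,2); v=(-1,3)
5. t=10/3 → T at (26/3,12); v=(-1,-3)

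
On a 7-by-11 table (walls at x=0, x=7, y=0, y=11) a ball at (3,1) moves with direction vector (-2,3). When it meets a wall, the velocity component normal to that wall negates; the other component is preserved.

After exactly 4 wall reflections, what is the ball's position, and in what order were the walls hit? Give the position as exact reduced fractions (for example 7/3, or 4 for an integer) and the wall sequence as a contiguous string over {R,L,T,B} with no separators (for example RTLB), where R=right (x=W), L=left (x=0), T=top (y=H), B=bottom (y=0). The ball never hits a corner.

1. t=3/2 → L at (0,11/2); v=(2,3)
2. t=11/6 → T at (11/3,11); v=(2,-3)
3. t=5/3 → R at (7,6); v=(-2,-3)
4. t=2 → B at (3,0); v=(-2,3)

Final position: (3,0)
Wall sequence: LTRB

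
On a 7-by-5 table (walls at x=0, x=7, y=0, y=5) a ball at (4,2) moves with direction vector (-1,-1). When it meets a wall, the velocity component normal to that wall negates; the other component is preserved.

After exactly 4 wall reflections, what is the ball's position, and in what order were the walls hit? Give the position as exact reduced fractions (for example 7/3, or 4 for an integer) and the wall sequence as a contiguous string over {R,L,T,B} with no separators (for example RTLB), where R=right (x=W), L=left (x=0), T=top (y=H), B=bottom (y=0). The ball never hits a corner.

1. t=2 → B at (2,0); v=(-1,1)
2. t=2 → L at (0,2); v=(1,1)
3. t=3 → T at (3,5); v=(1,-1)
4. t=4 → R at (7,1); v=(-1,-1)

Final position: (7,1)
Wall sequence: BLTR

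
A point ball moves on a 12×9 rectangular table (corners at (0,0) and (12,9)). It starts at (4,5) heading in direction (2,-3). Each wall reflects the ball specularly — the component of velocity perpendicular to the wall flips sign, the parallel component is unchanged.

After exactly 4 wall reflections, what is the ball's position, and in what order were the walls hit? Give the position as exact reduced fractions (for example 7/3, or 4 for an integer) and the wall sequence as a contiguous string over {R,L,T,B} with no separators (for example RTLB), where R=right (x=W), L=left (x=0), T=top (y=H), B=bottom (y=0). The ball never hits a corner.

1. t=5/3 → B at (22/3,0); v=(2,3)
2. t=7/3 → R at (12,7); v=(-2,3)
3. t=2/3 → T at (32/3,9); v=(-2,-3)
4. t=3 → B at (14/3,0); v=(-2,3)

Final position: (14/3,0)
Wall sequence: BRTB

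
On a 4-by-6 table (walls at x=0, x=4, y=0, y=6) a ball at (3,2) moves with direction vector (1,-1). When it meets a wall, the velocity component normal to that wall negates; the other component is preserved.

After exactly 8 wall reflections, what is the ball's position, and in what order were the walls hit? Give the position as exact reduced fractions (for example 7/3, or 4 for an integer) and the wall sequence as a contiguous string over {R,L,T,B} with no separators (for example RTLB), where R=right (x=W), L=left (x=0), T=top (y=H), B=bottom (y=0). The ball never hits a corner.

Final position: (4,3)
Wall sequence: RBLTRLBR

1. t=1 → R at (4,1); v=(-1,-1)
2. t=1 → B at (3,0); v=(-1,1)
3. t=3 → L at (0,3); v=(1,1)
4. t=3 → T at (3,6); v=(1,-1)
5. t=1 → R at (4,5); v=(-1,-1)
6. t=4 → L at (0,1); v=(1,-1)
7. t=1 → B at (1,0); v=(1,1)
8. t=3 → R at (4,3); v=(-1,1)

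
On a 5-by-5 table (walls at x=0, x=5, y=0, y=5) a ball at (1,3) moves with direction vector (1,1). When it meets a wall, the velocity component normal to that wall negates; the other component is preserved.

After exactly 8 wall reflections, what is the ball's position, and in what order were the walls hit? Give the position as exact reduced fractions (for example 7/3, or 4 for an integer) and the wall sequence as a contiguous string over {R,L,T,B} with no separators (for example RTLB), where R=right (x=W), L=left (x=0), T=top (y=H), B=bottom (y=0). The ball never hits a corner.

1. t=2 → T at (3,5); v=(1,-1)
2. t=2 → R at (5,3); v=(-1,-1)
3. t=3 → B at (2,0); v=(-1,1)
4. t=2 → L at (0,2); v=(1,1)
5. t=3 → T at (3,5); v=(1,-1)
6. t=2 → R at (5,3); v=(-1,-1)
7. t=3 → B at (2,0); v=(-1,1)
8. t=2 → L at (0,2); v=(1,1)

Final position: (0,2)
Wall sequence: TRBLTRBL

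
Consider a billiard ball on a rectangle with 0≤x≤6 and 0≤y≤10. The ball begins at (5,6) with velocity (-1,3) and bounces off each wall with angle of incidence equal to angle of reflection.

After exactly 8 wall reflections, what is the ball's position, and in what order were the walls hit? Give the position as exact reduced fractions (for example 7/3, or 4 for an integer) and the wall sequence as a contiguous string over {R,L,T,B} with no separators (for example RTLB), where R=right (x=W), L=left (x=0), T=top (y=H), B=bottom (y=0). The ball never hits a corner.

1. t=4/3 → T at (11/3,10); v=(-1,-3)
2. t=10/3 → B at (1/3,0); v=(-1,3)
3. t=1/3 → L at (0,1); v=(1,3)
4. t=3 → T at (3,10); v=(1,-3)
5. t=3 → R at (6,1); v=(-1,-3)
6. t=1/3 → B at (17/3,0); v=(-1,3)
7. t=10/3 → T at (7/3,10); v=(-1,-3)
8. t=7/3 → L at (0,3); v=(1,-3)

Final position: (0,3)
Wall sequence: TBLTRBTL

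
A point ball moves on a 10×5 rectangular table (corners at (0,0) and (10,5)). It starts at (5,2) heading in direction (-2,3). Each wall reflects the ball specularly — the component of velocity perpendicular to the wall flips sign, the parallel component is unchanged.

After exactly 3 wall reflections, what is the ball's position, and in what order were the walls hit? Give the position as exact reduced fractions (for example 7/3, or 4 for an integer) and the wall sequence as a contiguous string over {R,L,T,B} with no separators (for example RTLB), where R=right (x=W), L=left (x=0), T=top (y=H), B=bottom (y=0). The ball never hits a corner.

Final position: (1/3,0)
Wall sequence: TLB

1. t=1 → T at (3,5); v=(-2,-3)
2. t=3/2 → L at (0,1/2); v=(2,-3)
3. t=1/6 → B at (1/3,0); v=(2,3)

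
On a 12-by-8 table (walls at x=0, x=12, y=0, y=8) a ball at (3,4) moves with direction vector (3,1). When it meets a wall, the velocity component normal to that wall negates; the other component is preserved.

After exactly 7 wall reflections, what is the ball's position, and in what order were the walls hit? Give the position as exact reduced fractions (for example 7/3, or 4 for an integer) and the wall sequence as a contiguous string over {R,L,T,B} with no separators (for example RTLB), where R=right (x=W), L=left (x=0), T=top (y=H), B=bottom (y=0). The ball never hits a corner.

1. t=3 → R at (12,7); v=(-3,1)
2. t=1 → T at (9,8); v=(-3,-1)
3. t=3 → L at (0,5); v=(3,-1)
4. t=4 → R at (12,1); v=(-3,-1)
5. t=1 → B at (9,0); v=(-3,1)
6. t=3 → L at (0,3); v=(3,1)
7. t=4 → R at (12,7); v=(-3,1)

Final position: (12,7)
Wall sequence: RTLRBLR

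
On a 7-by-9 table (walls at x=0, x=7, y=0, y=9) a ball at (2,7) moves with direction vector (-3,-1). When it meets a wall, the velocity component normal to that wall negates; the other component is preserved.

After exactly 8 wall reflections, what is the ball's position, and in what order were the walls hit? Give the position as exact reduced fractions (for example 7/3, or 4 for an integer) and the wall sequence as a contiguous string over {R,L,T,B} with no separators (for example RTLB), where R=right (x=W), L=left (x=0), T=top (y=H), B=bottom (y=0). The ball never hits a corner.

1. t=2/3 → L at (0,19/3); v=(3,-1)
2. t=7/3 → R at (7,4); v=(-3,-1)
3. t=7/3 → L at (0,5/3); v=(3,-1)
4. t=5/3 → B at (5,0); v=(3,1)
5. t=2/3 → R at (7,2/3); v=(-3,1)
6. t=7/3 → L at (0,3); v=(3,1)
7. t=7/3 → R at (7,16/3); v=(-3,1)
8. t=7/3 → L at (0,23/3); v=(3,1)

Final position: (0,23/3)
Wall sequence: LRLBRLRL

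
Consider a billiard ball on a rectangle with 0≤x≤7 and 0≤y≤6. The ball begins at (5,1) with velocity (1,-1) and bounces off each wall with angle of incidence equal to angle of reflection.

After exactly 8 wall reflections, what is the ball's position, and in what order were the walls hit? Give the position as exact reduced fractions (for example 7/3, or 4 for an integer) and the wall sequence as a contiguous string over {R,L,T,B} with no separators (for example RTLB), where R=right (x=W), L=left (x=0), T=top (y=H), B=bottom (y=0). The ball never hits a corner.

Final position: (0,2)
Wall sequence: BRTLBRTL

1. t=1 → B at (6,0); v=(1,1)
2. t=1 → R at (7,1); v=(-1,1)
3. t=5 → T at (2,6); v=(-1,-1)
4. t=2 → L at (0,4); v=(1,-1)
5. t=4 → B at (4,0); v=(1,1)
6. t=3 → R at (7,3); v=(-1,1)
7. t=3 → T at (4,6); v=(-1,-1)
8. t=4 → L at (0,2); v=(1,-1)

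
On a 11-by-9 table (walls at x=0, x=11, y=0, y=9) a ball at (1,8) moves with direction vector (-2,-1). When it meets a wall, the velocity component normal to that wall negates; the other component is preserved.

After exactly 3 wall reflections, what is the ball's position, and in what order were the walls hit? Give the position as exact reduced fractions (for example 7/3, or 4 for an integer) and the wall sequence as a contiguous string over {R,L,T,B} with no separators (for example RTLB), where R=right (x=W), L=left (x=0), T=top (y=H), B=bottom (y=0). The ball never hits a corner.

Final position: (7,0)
Wall sequence: LRB

1. t=1/2 → L at (0,15/2); v=(2,-1)
2. t=11/2 → R at (11,2); v=(-2,-1)
3. t=2 → B at (7,0); v=(-2,1)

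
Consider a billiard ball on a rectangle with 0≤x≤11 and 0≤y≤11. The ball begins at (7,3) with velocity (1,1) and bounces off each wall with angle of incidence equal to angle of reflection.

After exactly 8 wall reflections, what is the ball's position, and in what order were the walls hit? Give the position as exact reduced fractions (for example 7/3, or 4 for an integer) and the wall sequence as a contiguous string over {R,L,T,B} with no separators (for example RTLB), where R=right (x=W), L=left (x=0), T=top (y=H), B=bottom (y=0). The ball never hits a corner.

1. t=4 → R at (11,7); v=(-1,1)
2. t=4 → T at (7,11); v=(-1,-1)
3. t=7 → L at (0,4); v=(1,-1)
4. t=4 → B at (4,0); v=(1,1)
5. t=7 → R at (11,7); v=(-1,1)
6. t=4 → T at (7,11); v=(-1,-1)
7. t=7 → L at (0,4); v=(1,-1)
8. t=4 → B at (4,0); v=(1,1)

Final position: (4,0)
Wall sequence: RTLBRTLB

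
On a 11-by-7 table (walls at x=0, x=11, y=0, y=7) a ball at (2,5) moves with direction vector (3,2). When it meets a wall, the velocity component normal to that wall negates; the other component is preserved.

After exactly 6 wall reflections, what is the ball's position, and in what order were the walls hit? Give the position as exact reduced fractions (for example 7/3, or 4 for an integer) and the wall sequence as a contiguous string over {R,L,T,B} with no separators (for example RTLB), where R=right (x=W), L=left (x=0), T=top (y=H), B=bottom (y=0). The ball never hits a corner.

Final position: (11,7/3)
Wall sequence: TRBLTR

1. t=1 → T at (5,7); v=(3,-2)
2. t=2 → R at (11,3); v=(-3,-2)
3. t=3/2 → B at (13/2,0); v=(-3,2)
4. t=13/6 → L at (0,13/3); v=(3,2)
5. t=4/3 → T at (4,7); v=(3,-2)
6. t=7/3 → R at (11,7/3); v=(-3,-2)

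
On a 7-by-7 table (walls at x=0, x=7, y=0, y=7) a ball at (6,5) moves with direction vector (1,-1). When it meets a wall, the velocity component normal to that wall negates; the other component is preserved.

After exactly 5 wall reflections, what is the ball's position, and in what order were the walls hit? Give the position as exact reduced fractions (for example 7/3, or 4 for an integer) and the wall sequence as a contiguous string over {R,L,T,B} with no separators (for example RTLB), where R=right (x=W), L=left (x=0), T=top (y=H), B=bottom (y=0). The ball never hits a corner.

Final position: (7,4)
Wall sequence: RBLTR

1. t=1 → R at (7,4); v=(-1,-1)
2. t=4 → B at (3,0); v=(-1,1)
3. t=3 → L at (0,3); v=(1,1)
4. t=4 → T at (4,7); v=(1,-1)
5. t=3 → R at (7,4); v=(-1,-1)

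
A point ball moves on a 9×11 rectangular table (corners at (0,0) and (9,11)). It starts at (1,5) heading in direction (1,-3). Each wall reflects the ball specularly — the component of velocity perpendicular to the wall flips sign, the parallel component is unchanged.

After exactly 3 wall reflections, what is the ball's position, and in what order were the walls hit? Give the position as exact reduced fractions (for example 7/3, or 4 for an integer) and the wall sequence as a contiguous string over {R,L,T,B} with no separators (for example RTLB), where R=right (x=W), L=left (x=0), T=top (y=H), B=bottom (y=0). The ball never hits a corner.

Final position: (9,3)
Wall sequence: BTR

1. t=5/3 → B at (8/3,0); v=(1,3)
2. t=11/3 → T at (19/3,11); v=(1,-3)
3. t=8/3 → R at (9,3); v=(-1,-3)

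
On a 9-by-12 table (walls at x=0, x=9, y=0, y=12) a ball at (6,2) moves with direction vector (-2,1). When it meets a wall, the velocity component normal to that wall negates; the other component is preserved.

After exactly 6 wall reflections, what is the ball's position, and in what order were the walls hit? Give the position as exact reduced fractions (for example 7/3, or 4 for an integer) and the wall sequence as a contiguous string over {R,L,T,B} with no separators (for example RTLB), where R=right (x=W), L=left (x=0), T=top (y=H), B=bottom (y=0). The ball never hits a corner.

1. t=3 → L at (0,5); v=(2,1)
2. t=9/2 → R at (9,19/2); v=(-2,1)
3. t=5/2 → T at (4,12); v=(-2,-1)
4. t=2 → L at (0,10); v=(2,-1)
5. t=9/2 → R at (9,11/2); v=(-2,-1)
6. t=9/2 → L at (0,1); v=(2,-1)

Final position: (0,1)
Wall sequence: LRTLRL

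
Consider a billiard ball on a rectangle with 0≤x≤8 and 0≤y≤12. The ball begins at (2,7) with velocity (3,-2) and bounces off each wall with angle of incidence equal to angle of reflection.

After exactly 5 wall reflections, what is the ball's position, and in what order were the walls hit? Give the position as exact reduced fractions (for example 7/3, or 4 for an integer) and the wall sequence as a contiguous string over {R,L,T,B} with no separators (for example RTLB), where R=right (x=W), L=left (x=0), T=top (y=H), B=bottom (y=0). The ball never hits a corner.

1. t=2 → R at (8,3); v=(-3,-2)
2. t=3/2 → B at (7/2,0); v=(-3,2)
3. t=7/6 → L at (0,7/3); v=(3,2)
4. t=8/3 → R at (8,23/3); v=(-3,2)
5. t=13/6 → T at (3/2,12); v=(-3,-2)

Final position: (3/2,12)
Wall sequence: RBLRT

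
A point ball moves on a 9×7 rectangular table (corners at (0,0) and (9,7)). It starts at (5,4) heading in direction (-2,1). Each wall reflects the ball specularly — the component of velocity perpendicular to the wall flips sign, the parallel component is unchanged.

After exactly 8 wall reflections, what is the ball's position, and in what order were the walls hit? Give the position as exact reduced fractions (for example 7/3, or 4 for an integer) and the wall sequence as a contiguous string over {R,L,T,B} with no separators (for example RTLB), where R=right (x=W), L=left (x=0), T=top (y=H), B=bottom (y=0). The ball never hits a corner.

Final position: (0,7/2)
Wall sequence: LTRBLRTL

1. t=5/2 → L at (0,13/2); v=(2,1)
2. t=1/2 → T at (1,7); v=(2,-1)
3. t=4 → R at (9,3); v=(-2,-1)
4. t=3 → B at (3,0); v=(-2,1)
5. t=3/2 → L at (0,3/2); v=(2,1)
6. t=9/2 → R at (9,6); v=(-2,1)
7. t=1 → T at (7,7); v=(-2,-1)
8. t=7/2 → L at (0,7/2); v=(2,-1)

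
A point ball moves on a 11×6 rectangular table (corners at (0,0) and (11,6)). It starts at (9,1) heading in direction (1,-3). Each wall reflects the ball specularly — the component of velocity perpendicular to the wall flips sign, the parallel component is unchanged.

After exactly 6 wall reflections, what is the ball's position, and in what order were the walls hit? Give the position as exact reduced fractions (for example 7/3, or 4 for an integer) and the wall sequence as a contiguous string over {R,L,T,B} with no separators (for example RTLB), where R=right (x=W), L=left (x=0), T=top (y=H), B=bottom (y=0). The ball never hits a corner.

1. t=1/3 → B at (28/3,0); v=(1,3)
2. t=5/3 → R at (11,5); v=(-1,3)
3. t=1/3 → T at (32/3,6); v=(-1,-3)
4. t=2 → B at (26/3,0); v=(-1,3)
5. t=2 → T at (20/3,6); v=(-1,-3)
6. t=2 → B at (14/3,0); v=(-1,3)

Final position: (14/3,0)
Wall sequence: BRTBTB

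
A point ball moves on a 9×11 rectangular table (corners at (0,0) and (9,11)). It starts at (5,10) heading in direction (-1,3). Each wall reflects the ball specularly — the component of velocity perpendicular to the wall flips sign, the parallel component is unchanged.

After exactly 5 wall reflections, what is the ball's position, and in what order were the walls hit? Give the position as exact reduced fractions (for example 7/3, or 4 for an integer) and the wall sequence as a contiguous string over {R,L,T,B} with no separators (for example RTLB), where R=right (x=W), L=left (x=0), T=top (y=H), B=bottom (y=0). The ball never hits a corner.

Final position: (19/3,0)
Wall sequence: TBLTB

1. t=1/3 → T at (14/3,11); v=(-1,-3)
2. t=11/3 → B at (1,0); v=(-1,3)
3. t=1 → L at (0,3); v=(1,3)
4. t=8/3 → T at (8/3,11); v=(1,-3)
5. t=11/3 → B at (19/3,0); v=(1,3)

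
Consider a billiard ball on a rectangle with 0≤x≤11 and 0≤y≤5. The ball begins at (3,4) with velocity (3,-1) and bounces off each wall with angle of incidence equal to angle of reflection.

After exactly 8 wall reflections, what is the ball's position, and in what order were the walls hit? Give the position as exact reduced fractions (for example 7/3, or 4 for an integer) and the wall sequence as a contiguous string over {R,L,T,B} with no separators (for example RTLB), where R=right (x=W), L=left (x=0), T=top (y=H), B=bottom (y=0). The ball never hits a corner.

1. t=8/3 → R at (11,4/3); v=(-3,-1)
2. t=4/3 → B at (7,0); v=(-3,1)
3. t=7/3 → L at (0,7/3); v=(3,1)
4. t=8/3 → T at (8,5); v=(3,-1)
5. t=1 → R at (11,4); v=(-3,-1)
6. t=11/3 → L at (0,1/3); v=(3,-1)
7. t=1/3 → B at (1,0); v=(3,1)
8. t=10/3 → R at (11,10/3); v=(-3,1)

Final position: (11,10/3)
Wall sequence: RBLTRLBR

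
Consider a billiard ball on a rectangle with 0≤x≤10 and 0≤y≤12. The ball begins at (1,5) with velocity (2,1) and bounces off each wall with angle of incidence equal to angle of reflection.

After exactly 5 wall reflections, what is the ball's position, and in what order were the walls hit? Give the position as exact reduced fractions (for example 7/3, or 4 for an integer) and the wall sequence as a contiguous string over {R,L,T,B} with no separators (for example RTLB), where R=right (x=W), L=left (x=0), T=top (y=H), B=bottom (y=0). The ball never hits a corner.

Final position: (1,0)
Wall sequence: RTLRB

1. t=9/2 → R at (10,19/2); v=(-2,1)
2. t=5/2 → T at (5,12); v=(-2,-1)
3. t=5/2 → L at (0,19/2); v=(2,-1)
4. t=5 → R at (10,9/2); v=(-2,-1)
5. t=9/2 → B at (1,0); v=(-2,1)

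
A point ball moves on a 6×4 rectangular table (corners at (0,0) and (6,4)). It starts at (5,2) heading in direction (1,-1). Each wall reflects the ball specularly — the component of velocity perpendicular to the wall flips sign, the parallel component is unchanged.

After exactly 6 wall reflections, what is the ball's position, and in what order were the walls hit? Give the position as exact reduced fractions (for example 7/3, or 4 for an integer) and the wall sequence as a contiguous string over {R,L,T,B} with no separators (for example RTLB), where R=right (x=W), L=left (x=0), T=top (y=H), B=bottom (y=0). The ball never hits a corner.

1. t=1 → R at (6,1); v=(-1,-1)
2. t=1 → B at (5,0); v=(-1,1)
3. t=4 → T at (1,4); v=(-1,-1)
4. t=1 → L at (0,3); v=(1,-1)
5. t=3 → B at (3,0); v=(1,1)
6. t=3 → R at (6,3); v=(-1,1)

Final position: (6,3)
Wall sequence: RBTLBR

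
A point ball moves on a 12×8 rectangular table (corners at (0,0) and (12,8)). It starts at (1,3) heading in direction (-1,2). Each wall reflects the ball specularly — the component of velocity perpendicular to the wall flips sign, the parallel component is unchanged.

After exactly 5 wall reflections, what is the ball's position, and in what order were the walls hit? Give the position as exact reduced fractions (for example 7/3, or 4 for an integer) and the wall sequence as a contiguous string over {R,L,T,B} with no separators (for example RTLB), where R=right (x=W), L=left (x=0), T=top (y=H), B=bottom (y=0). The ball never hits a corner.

Final position: (12,3)
Wall sequence: LTBTR

1. t=1 → L at (0,5); v=(1,2)
2. t=3/2 → T at (3/2,8); v=(1,-2)
3. t=4 → B at (11/2,0); v=(1,2)
4. t=4 → T at (19/2,8); v=(1,-2)
5. t=5/2 → R at (12,3); v=(-1,-2)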